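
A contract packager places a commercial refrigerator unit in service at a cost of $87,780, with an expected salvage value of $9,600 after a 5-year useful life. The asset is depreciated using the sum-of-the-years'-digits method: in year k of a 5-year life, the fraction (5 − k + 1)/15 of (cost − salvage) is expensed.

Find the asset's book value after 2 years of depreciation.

$40,872

Depreciable base = $87,780 − $9,600 = $78,180.
Sum of the years' digits = 5+4+3+2+1 = 15.
Year 1: $78,180 × 5/15 = $26,060. Book value $61,720.
Year 2: $78,180 × 4/15 = $20,848. Book value $40,872.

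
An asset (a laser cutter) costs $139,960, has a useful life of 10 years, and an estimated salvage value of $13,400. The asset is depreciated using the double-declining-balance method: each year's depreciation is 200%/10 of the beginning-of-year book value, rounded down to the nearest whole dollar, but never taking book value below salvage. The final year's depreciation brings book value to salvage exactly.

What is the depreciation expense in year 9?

Depreciable base = $139,960 − $13,400 = $126,560.
Year 1: ⌊$139,960 × 200%/10⌋ = $27,992. Book value $111,968.
Year 2: ⌊$111,968 × 200%/10⌋ = $22,393. Book value $89,575.
Year 3: ⌊$89,575 × 200%/10⌋ = $17,915. Book value $71,660.
Year 4: ⌊$71,660 × 200%/10⌋ = $14,332. Book value $57,328.
Year 5: ⌊$57,328 × 200%/10⌋ = $11,465. Book value $45,863.
Year 6: ⌊$45,863 × 200%/10⌋ = $9,172. Book value $36,691.
Year 7: ⌊$36,691 × 200%/10⌋ = $7,338. Book value $29,353.
Year 8: ⌊$29,353 × 200%/10⌋ = $5,870. Book value $23,483.
Year 9: ⌊$23,483 × 200%/10⌋ = $4,696. Book value $18,787.

$4,696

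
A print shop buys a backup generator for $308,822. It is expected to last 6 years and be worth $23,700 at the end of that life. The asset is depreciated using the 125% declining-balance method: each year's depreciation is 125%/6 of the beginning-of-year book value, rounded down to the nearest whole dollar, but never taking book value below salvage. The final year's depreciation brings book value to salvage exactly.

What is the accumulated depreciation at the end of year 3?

$155,594

Depreciable base = $308,822 − $23,700 = $285,122.
Year 1: ⌊$308,822 × 125%/6⌋ = $64,337. Book value $244,485.
Year 2: ⌊$244,485 × 125%/6⌋ = $50,934. Book value $193,551.
Year 3: ⌊$193,551 × 125%/6⌋ = $40,323. Book value $153,228.
Accumulated through year 3 = $308,822 − $153,228 = $155,594.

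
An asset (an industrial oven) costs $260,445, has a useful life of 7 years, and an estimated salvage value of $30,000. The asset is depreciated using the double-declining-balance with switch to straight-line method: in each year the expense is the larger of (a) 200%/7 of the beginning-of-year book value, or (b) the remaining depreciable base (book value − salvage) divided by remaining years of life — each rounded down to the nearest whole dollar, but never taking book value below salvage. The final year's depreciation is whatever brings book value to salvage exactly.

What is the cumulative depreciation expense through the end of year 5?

$212,018

Depreciable base = $260,445 − $30,000 = $230,445.
Year 1: DB = ⌊$260,445 × 200%/7⌋ = $74,412; SL = ⌊$230,445/7⌋ = $32,920 → take DB $74,412. Book value $186,033.
Year 2: DB = ⌊$186,033 × 200%/7⌋ = $53,152; SL = ⌊$156,033/6⌋ = $26,005 → take DB $53,152. Book value $132,881.
Year 3: DB = ⌊$132,881 × 200%/7⌋ = $37,966; SL = ⌊$102,881/5⌋ = $20,576 → take DB $37,966. Book value $94,915.
Year 4: DB = ⌊$94,915 × 200%/7⌋ = $27,118; SL = ⌊$64,915/4⌋ = $16,228 → take DB $27,118. Book value $67,797.
Year 5: DB = ⌊$67,797 × 200%/7⌋ = $19,370; SL = ⌊$37,797/3⌋ = $12,599 → take DB $19,370. Book value $48,427.
Accumulated through year 5 = $260,445 − $48,427 = $212,018.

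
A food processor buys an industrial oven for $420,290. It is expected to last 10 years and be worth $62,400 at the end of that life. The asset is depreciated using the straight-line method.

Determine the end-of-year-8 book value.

Depreciable base = $420,290 − $62,400 = $357,890.
Annual expense = $357,890 / 10 = $35,789.
End of year 1: book value $384,501.
End of year 2: book value $348,712.
End of year 3: book value $312,923.
End of year 4: book value $277,134.
End of year 5: book value $241,345.
End of year 6: book value $205,556.
End of year 7: book value $169,767.
End of year 8: book value $133,978.

$133,978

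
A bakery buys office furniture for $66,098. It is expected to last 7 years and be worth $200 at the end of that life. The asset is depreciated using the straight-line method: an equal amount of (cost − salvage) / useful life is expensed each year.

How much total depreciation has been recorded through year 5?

Depreciable base = $66,098 − $200 = $65,898.
Annual expense = $65,898 / 7 = $9,414.
End of year 1: book value $56,684.
End of year 2: book value $47,270.
End of year 3: book value $37,856.
End of year 4: book value $28,442.
End of year 5: book value $19,028.
Accumulated through year 5 = $66,098 − $19,028 = $47,070.

$47,070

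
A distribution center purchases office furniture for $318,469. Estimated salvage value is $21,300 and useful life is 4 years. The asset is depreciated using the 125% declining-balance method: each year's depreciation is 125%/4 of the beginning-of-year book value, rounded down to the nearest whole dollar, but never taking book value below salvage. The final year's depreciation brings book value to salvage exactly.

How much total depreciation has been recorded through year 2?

$167,942

Depreciable base = $318,469 − $21,300 = $297,169.
Year 1: ⌊$318,469 × 125%/4⌋ = $99,521. Book value $218,948.
Year 2: ⌊$218,948 × 125%/4⌋ = $68,421. Book value $150,527.
Accumulated through year 2 = $318,469 − $150,527 = $167,942.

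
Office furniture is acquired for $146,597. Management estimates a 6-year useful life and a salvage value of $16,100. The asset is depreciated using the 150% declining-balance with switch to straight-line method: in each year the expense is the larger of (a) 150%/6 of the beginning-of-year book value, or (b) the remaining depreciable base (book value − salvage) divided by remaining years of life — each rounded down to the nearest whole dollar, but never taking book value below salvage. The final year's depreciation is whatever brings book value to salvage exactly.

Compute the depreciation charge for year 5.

$15,142

Depreciable base = $146,597 − $16,100 = $130,497.
Year 1: DB = ⌊$146,597 × 150%/6⌋ = $36,649; SL = ⌊$130,497/6⌋ = $21,749 → take DB $36,649. Book value $109,948.
Year 2: DB = ⌊$109,948 × 150%/6⌋ = $27,487; SL = ⌊$93,848/5⌋ = $18,769 → take DB $27,487. Book value $82,461.
Year 3: DB = ⌊$82,461 × 150%/6⌋ = $20,615; SL = ⌊$66,361/4⌋ = $16,590 → take DB $20,615. Book value $61,846.
Year 4: DB = ⌊$61,846 × 150%/6⌋ = $15,461; SL = ⌊$45,746/3⌋ = $15,248 → take DB $15,461. Book value $46,385.
Year 5: DB = ⌊$46,385 × 150%/6⌋ = $11,596; SL = ⌊$30,285/2⌋ = $15,142 → take SL $15,142. Book value $31,243.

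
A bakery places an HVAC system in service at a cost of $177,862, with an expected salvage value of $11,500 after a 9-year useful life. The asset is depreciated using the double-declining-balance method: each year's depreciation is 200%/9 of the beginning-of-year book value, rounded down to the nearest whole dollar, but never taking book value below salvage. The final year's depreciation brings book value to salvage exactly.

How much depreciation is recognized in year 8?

Depreciable base = $177,862 − $11,500 = $166,362.
Year 1: ⌊$177,862 × 200%/9⌋ = $39,524. Book value $138,338.
Year 2: ⌊$138,338 × 200%/9⌋ = $30,741. Book value $107,597.
Year 3: ⌊$107,597 × 200%/9⌋ = $23,910. Book value $83,687.
Year 4: ⌊$83,687 × 200%/9⌋ = $18,597. Book value $65,090.
Year 5: ⌊$65,090 × 200%/9⌋ = $14,464. Book value $50,626.
Year 6: ⌊$50,626 × 200%/9⌋ = $11,250. Book value $39,376.
Year 7: ⌊$39,376 × 200%/9⌋ = $8,750. Book value $30,626.
Year 8: ⌊$30,626 × 200%/9⌋ = $6,805. Book value $23,821.

$6,805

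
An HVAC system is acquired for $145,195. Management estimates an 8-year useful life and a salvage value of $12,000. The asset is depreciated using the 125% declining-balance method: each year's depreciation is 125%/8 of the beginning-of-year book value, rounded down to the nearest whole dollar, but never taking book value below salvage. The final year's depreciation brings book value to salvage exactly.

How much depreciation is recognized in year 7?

$8,185

Depreciable base = $145,195 − $12,000 = $133,195.
Year 1: ⌊$145,195 × 125%/8⌋ = $22,686. Book value $122,509.
Year 2: ⌊$122,509 × 125%/8⌋ = $19,142. Book value $103,367.
Year 3: ⌊$103,367 × 125%/8⌋ = $16,151. Book value $87,216.
Year 4: ⌊$87,216 × 125%/8⌋ = $13,627. Book value $73,589.
Year 5: ⌊$73,589 × 125%/8⌋ = $11,498. Book value $62,091.
Year 6: ⌊$62,091 × 125%/8⌋ = $9,701. Book value $52,390.
Year 7: ⌊$52,390 × 125%/8⌋ = $8,185. Book value $44,205.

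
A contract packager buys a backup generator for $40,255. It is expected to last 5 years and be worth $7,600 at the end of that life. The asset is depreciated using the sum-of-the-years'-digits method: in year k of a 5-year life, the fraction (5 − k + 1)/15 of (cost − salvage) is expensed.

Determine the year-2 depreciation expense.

Depreciable base = $40,255 − $7,600 = $32,655.
Sum of the years' digits = 5+4+3+2+1 = 15.
Year 1: $32,655 × 5/15 = $10,885. Book value $29,370.
Year 2: $32,655 × 4/15 = $8,708. Book value $20,662.

$8,708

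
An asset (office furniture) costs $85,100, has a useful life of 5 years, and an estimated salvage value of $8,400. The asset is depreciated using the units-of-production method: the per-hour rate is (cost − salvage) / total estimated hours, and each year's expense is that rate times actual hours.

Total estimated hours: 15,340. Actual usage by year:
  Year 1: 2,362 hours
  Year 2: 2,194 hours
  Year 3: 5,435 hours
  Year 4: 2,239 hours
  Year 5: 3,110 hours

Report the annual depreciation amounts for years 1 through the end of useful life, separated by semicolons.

$11,810; $10,970; $27,175; $11,195; $15,550

Depreciable base = $85,100 − $8,400 = $76,700.
Rate = $76,700 / 15,340 hours = $5 per hour.
Year 1: 2,362 × $5 = $11,810. Book value $73,290.
Year 2: 2,194 × $5 = $10,970. Book value $62,320.
Year 3: 5,435 × $5 = $27,175. Book value $35,145.
Year 4: 2,239 × $5 = $11,195. Book value $23,950.
Year 5: 3,110 × $5 = $15,550. Book value $8,400.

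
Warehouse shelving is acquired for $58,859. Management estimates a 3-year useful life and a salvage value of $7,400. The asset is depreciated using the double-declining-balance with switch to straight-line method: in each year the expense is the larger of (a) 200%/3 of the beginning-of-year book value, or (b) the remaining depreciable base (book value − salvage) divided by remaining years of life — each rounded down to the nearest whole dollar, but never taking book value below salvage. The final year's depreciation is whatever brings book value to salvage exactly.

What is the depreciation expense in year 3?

Depreciable base = $58,859 − $7,400 = $51,459.
Year 1: DB = ⌊$58,859 × 200%/3⌋ = $39,239; SL = ⌊$51,459/3⌋ = $17,153 → take DB $39,239. Book value $19,620.
Year 2: DB = ⌊$19,620 × 200%/3⌋ = $13,080; SL = ⌊$12,220/2⌋ = $6,110 → take DB $13,080, capped at $12,220. Book value $7,400.
Year 3 (final): $7,400 − $7,400 = $0. Book value $7,400.

$0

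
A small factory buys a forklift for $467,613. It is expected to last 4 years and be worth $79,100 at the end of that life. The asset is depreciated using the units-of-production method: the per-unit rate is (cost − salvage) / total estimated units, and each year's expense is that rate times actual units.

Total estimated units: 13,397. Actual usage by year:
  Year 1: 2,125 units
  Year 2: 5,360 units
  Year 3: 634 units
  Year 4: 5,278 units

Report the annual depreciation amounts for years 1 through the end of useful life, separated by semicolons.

$61,625; $155,440; $18,386; $153,062

Depreciable base = $467,613 − $79,100 = $388,513.
Rate = $388,513 / 13,397 units = $29 per unit.
Year 1: 2,125 × $29 = $61,625. Book value $405,988.
Year 2: 5,360 × $29 = $155,440. Book value $250,548.
Year 3: 634 × $29 = $18,386. Book value $232,162.
Year 4: 5,278 × $29 = $153,062. Book value $79,100.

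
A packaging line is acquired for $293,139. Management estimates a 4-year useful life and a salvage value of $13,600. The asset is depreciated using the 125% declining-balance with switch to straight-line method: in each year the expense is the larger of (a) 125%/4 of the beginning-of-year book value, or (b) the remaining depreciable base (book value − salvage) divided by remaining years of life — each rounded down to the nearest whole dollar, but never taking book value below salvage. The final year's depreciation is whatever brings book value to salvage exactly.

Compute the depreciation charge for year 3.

Depreciable base = $293,139 − $13,600 = $279,539.
Year 1: DB = ⌊$293,139 × 125%/4⌋ = $91,605; SL = ⌊$279,539/4⌋ = $69,884 → take DB $91,605. Book value $201,534.
Year 2: DB = ⌊$201,534 × 125%/4⌋ = $62,979; SL = ⌊$187,934/3⌋ = $62,644 → take DB $62,979. Book value $138,555.
Year 3: DB = ⌊$138,555 × 125%/4⌋ = $43,298; SL = ⌊$124,955/2⌋ = $62,477 → take SL $62,477. Book value $76,078.

$62,477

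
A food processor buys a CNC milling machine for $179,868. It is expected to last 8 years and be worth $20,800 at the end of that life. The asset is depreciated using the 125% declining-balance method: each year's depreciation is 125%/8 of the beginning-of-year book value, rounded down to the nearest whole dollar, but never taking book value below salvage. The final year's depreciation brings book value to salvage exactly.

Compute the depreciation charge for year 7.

$10,140

Depreciable base = $179,868 − $20,800 = $159,068.
Year 1: ⌊$179,868 × 125%/8⌋ = $28,104. Book value $151,764.
Year 2: ⌊$151,764 × 125%/8⌋ = $23,713. Book value $128,051.
Year 3: ⌊$128,051 × 125%/8⌋ = $20,007. Book value $108,044.
Year 4: ⌊$108,044 × 125%/8⌋ = $16,881. Book value $91,163.
Year 5: ⌊$91,163 × 125%/8⌋ = $14,244. Book value $76,919.
Year 6: ⌊$76,919 × 125%/8⌋ = $12,018. Book value $64,901.
Year 7: ⌊$64,901 × 125%/8⌋ = $10,140. Book value $54,761.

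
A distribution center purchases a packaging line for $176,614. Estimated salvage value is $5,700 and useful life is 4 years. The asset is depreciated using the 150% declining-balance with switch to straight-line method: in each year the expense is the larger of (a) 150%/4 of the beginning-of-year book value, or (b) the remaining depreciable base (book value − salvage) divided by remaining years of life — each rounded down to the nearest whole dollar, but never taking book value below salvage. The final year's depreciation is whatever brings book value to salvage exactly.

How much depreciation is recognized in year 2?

$41,394

Depreciable base = $176,614 − $5,700 = $170,914.
Year 1: DB = ⌊$176,614 × 150%/4⌋ = $66,230; SL = ⌊$170,914/4⌋ = $42,728 → take DB $66,230. Book value $110,384.
Year 2: DB = ⌊$110,384 × 150%/4⌋ = $41,394; SL = ⌊$104,684/3⌋ = $34,894 → take DB $41,394. Book value $68,990.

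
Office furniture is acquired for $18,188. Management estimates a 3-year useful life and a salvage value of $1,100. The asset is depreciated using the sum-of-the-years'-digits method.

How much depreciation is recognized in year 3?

Depreciable base = $18,188 − $1,100 = $17,088.
Sum of the years' digits = 3+2+1 = 6.
Year 1: $17,088 × 3/6 = $8,544. Book value $9,644.
Year 2: $17,088 × 2/6 = $5,696. Book value $3,948.
Year 3: $17,088 × 1/6 = $2,848. Book value $1,100.

$2,848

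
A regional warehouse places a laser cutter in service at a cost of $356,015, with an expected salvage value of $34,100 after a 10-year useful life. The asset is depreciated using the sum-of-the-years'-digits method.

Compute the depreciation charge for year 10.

$5,853

Depreciable base = $356,015 − $34,100 = $321,915.
Sum of the years' digits = 10+9+8+7+6+5+4+3+2+1 = 55.
Year 1: $321,915 × 10/55 = $58,530. Book value $297,485.
Year 2: $321,915 × 9/55 = $52,677. Book value $244,808.
Year 3: $321,915 × 8/55 = $46,824. Book value $197,984.
Year 4: $321,915 × 7/55 = $40,971. Book value $157,013.
Year 5: $321,915 × 6/55 = $35,118. Book value $121,895.
Year 6: $321,915 × 5/55 = $29,265. Book value $92,630.
Year 7: $321,915 × 4/55 = $23,412. Book value $69,218.
Year 8: $321,915 × 3/55 = $17,559. Book value $51,659.
Year 9: $321,915 × 2/55 = $11,706. Book value $39,953.
Year 10: $321,915 × 1/55 = $5,853. Book value $34,100.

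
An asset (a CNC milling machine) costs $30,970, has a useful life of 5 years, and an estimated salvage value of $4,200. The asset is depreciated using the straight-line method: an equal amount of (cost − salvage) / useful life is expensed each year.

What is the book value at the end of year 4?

Depreciable base = $30,970 − $4,200 = $26,770.
Annual expense = $26,770 / 5 = $5,354.
End of year 1: book value $25,616.
End of year 2: book value $20,262.
End of year 3: book value $14,908.
End of year 4: book value $9,554.

$9,554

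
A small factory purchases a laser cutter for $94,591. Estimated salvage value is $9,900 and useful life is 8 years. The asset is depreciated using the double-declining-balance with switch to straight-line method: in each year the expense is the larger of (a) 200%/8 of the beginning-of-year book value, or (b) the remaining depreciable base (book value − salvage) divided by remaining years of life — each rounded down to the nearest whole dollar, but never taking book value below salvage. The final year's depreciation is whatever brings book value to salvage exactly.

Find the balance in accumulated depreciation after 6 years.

$77,755

Depreciable base = $94,591 − $9,900 = $84,691.
Year 1: DB = ⌊$94,591 × 200%/8⌋ = $23,647; SL = ⌊$84,691/8⌋ = $10,586 → take DB $23,647. Book value $70,944.
Year 2: DB = ⌊$70,944 × 200%/8⌋ = $17,736; SL = ⌊$61,044/7⌋ = $8,720 → take DB $17,736. Book value $53,208.
Year 3: DB = ⌊$53,208 × 200%/8⌋ = $13,302; SL = ⌊$43,308/6⌋ = $7,218 → take DB $13,302. Book value $39,906.
Year 4: DB = ⌊$39,906 × 200%/8⌋ = $9,976; SL = ⌊$30,006/5⌋ = $6,001 → take DB $9,976. Book value $29,930.
Year 5: DB = ⌊$29,930 × 200%/8⌋ = $7,482; SL = ⌊$20,030/4⌋ = $5,007 → take DB $7,482. Book value $22,448.
Year 6: DB = ⌊$22,448 × 200%/8⌋ = $5,612; SL = ⌊$12,548/3⌋ = $4,182 → take DB $5,612. Book value $16,836.
Accumulated through year 6 = $94,591 − $16,836 = $77,755.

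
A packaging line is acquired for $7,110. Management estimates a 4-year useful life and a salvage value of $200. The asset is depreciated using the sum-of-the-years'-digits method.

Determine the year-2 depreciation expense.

$2,073

Depreciable base = $7,110 − $200 = $6,910.
Sum of the years' digits = 4+3+2+1 = 10.
Year 1: $6,910 × 4/10 = $2,764. Book value $4,346.
Year 2: $6,910 × 3/10 = $2,073. Book value $2,273.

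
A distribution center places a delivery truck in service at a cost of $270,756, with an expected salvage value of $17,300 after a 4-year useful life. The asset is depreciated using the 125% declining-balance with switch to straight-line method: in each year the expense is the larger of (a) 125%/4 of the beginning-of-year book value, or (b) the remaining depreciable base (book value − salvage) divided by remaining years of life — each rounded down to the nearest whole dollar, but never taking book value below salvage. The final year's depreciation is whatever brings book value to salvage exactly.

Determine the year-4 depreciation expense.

$55,338

Depreciable base = $270,756 − $17,300 = $253,456.
Year 1: DB = ⌊$270,756 × 125%/4⌋ = $84,611; SL = ⌊$253,456/4⌋ = $63,364 → take DB $84,611. Book value $186,145.
Year 2: DB = ⌊$186,145 × 125%/4⌋ = $58,170; SL = ⌊$168,845/3⌋ = $56,281 → take DB $58,170. Book value $127,975.
Year 3: DB = ⌊$127,975 × 125%/4⌋ = $39,992; SL = ⌊$110,675/2⌋ = $55,337 → take SL $55,337. Book value $72,638.
Year 4 (final): $72,638 − $17,300 = $55,338. Book value $17,300.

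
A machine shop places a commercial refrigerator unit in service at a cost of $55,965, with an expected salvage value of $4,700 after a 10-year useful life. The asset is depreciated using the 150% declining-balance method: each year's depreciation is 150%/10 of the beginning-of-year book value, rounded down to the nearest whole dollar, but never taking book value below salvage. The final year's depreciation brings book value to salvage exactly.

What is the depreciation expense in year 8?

Depreciable base = $55,965 − $4,700 = $51,265.
Year 1: ⌊$55,965 × 150%/10⌋ = $8,394. Book value $47,571.
Year 2: ⌊$47,571 × 150%/10⌋ = $7,135. Book value $40,436.
Year 3: ⌊$40,436 × 150%/10⌋ = $6,065. Book value $34,371.
Year 4: ⌊$34,371 × 150%/10⌋ = $5,155. Book value $29,216.
Year 5: ⌊$29,216 × 150%/10⌋ = $4,382. Book value $24,834.
Year 6: ⌊$24,834 × 150%/10⌋ = $3,725. Book value $21,109.
Year 7: ⌊$21,109 × 150%/10⌋ = $3,166. Book value $17,943.
Year 8: ⌊$17,943 × 150%/10⌋ = $2,691. Book value $15,252.

$2,691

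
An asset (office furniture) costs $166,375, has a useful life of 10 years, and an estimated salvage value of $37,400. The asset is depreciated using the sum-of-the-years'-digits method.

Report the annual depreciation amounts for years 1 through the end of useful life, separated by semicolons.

Depreciable base = $166,375 − $37,400 = $128,975.
Sum of the years' digits = 10+9+8+7+6+5+4+3+2+1 = 55.
Year 1: $128,975 × 10/55 = $23,450. Book value $142,925.
Year 2: $128,975 × 9/55 = $21,105. Book value $121,820.
Year 3: $128,975 × 8/55 = $18,760. Book value $103,060.
Year 4: $128,975 × 7/55 = $16,415. Book value $86,645.
Year 5: $128,975 × 6/55 = $14,070. Book value $72,575.
Year 6: $128,975 × 5/55 = $11,725. Book value $60,850.
Year 7: $128,975 × 4/55 = $9,380. Book value $51,470.
Year 8: $128,975 × 3/55 = $7,035. Book value $44,435.
Year 9: $128,975 × 2/55 = $4,690. Book value $39,745.
Year 10: $128,975 × 1/55 = $2,345. Book value $37,400.

$23,450; $21,105; $18,760; $16,415; $14,070; $11,725; $9,380; $7,035; $4,690; $2,345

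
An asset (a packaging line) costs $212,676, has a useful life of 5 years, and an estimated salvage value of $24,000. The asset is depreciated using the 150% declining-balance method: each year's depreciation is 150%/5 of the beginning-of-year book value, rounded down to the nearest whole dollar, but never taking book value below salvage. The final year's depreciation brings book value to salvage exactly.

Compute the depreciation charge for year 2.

$44,662

Depreciable base = $212,676 − $24,000 = $188,676.
Year 1: ⌊$212,676 × 150%/5⌋ = $63,802. Book value $148,874.
Year 2: ⌊$148,874 × 150%/5⌋ = $44,662. Book value $104,212.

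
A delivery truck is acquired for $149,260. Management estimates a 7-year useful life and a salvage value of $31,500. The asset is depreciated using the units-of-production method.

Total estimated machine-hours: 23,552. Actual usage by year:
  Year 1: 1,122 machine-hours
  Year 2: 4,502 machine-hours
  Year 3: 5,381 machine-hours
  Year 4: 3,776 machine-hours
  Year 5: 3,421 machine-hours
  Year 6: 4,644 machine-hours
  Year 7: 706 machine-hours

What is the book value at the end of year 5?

Depreciable base = $149,260 − $31,500 = $117,760.
Rate = $117,760 / 23,552 machine-hours = $5 per machine-hour.
Year 1: 1,122 × $5 = $5,610. Book value $143,650.
Year 2: 4,502 × $5 = $22,510. Book value $121,140.
Year 3: 5,381 × $5 = $26,905. Book value $94,235.
Year 4: 3,776 × $5 = $18,880. Book value $75,355.
Year 5: 3,421 × $5 = $17,105. Book value $58,250.

$58,250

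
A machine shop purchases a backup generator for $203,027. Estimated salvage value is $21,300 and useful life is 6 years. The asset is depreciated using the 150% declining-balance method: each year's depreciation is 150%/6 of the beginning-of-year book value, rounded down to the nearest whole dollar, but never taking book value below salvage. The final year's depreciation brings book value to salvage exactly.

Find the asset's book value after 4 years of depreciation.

$64,240

Depreciable base = $203,027 − $21,300 = $181,727.
Year 1: ⌊$203,027 × 150%/6⌋ = $50,756. Book value $152,271.
Year 2: ⌊$152,271 × 150%/6⌋ = $38,067. Book value $114,204.
Year 3: ⌊$114,204 × 150%/6⌋ = $28,551. Book value $85,653.
Year 4: ⌊$85,653 × 150%/6⌋ = $21,413. Book value $64,240.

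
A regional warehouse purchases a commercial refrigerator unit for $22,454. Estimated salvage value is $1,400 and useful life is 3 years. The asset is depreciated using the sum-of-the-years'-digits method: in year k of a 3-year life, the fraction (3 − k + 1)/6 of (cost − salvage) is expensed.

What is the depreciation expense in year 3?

$3,509

Depreciable base = $22,454 − $1,400 = $21,054.
Sum of the years' digits = 3+2+1 = 6.
Year 1: $21,054 × 3/6 = $10,527. Book value $11,927.
Year 2: $21,054 × 2/6 = $7,018. Book value $4,909.
Year 3: $21,054 × 1/6 = $3,509. Book value $1,400.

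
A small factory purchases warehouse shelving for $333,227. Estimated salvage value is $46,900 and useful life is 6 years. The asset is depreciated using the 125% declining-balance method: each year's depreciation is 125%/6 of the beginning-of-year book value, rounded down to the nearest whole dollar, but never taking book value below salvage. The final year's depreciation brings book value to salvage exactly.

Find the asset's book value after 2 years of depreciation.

Depreciable base = $333,227 − $46,900 = $286,327.
Year 1: ⌊$333,227 × 125%/6⌋ = $69,422. Book value $263,805.
Year 2: ⌊$263,805 × 125%/6⌋ = $54,959. Book value $208,846.

$208,846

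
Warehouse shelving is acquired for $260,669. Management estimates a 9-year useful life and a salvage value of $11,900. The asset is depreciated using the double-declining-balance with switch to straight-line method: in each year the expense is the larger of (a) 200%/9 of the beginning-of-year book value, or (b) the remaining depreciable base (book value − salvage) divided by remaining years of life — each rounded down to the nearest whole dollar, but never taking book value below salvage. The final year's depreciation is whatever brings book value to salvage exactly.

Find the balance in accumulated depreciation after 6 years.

Depreciable base = $260,669 − $11,900 = $248,769.
Year 1: DB = ⌊$260,669 × 200%/9⌋ = $57,926; SL = ⌊$248,769/9⌋ = $27,641 → take DB $57,926. Book value $202,743.
Year 2: DB = ⌊$202,743 × 200%/9⌋ = $45,054; SL = ⌊$190,843/8⌋ = $23,855 → take DB $45,054. Book value $157,689.
Year 3: DB = ⌊$157,689 × 200%/9⌋ = $35,042; SL = ⌊$145,789/7⌋ = $20,827 → take DB $35,042. Book value $122,647.
Year 4: DB = ⌊$122,647 × 200%/9⌋ = $27,254; SL = ⌊$110,747/6⌋ = $18,457 → take DB $27,254. Book value $95,393.
Year 5: DB = ⌊$95,393 × 200%/9⌋ = $21,198; SL = ⌊$83,493/5⌋ = $16,698 → take DB $21,198. Book value $74,195.
Year 6: DB = ⌊$74,195 × 200%/9⌋ = $16,487; SL = ⌊$62,295/4⌋ = $15,573 → take DB $16,487. Book value $57,708.
Accumulated through year 6 = $260,669 − $57,708 = $202,961.

$202,961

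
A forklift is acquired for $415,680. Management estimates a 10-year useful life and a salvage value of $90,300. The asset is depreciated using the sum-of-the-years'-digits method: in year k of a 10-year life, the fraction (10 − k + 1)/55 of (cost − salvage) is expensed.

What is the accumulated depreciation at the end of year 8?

Depreciable base = $415,680 − $90,300 = $325,380.
Sum of the years' digits = 10+9+8+7+6+5+4+3+2+1 = 55.
Year 1: $325,380 × 10/55 = $59,160. Book value $356,520.
Year 2: $325,380 × 9/55 = $53,244. Book value $303,276.
Year 3: $325,380 × 8/55 = $47,328. Book value $255,948.
Year 4: $325,380 × 7/55 = $41,412. Book value $214,536.
Year 5: $325,380 × 6/55 = $35,496. Book value $179,040.
Year 6: $325,380 × 5/55 = $29,580. Book value $149,460.
Year 7: $325,380 × 4/55 = $23,664. Book value $125,796.
Year 8: $325,380 × 3/55 = $17,748. Book value $108,048.
Accumulated through year 8 = $415,680 − $108,048 = $307,632.

$307,632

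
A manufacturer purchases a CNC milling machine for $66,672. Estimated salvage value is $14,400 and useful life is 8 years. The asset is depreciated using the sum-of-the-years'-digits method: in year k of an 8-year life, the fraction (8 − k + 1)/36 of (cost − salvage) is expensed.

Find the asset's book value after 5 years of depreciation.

$23,112

Depreciable base = $66,672 − $14,400 = $52,272.
Sum of the years' digits = 8+7+6+5+4+3+2+1 = 36.
Year 1: $52,272 × 8/36 = $11,616. Book value $55,056.
Year 2: $52,272 × 7/36 = $10,164. Book value $44,892.
Year 3: $52,272 × 6/36 = $8,712. Book value $36,180.
Year 4: $52,272 × 5/36 = $7,260. Book value $28,920.
Year 5: $52,272 × 4/36 = $5,808. Book value $23,112.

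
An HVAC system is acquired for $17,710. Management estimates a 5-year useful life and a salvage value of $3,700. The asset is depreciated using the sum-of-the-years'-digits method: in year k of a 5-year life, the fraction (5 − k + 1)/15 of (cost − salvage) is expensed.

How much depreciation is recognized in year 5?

$934

Depreciable base = $17,710 − $3,700 = $14,010.
Sum of the years' digits = 5+4+3+2+1 = 15.
Year 1: $14,010 × 5/15 = $4,670. Book value $13,040.
Year 2: $14,010 × 4/15 = $3,736. Book value $9,304.
Year 3: $14,010 × 3/15 = $2,802. Book value $6,502.
Year 4: $14,010 × 2/15 = $1,868. Book value $4,634.
Year 5: $14,010 × 1/15 = $934. Book value $3,700.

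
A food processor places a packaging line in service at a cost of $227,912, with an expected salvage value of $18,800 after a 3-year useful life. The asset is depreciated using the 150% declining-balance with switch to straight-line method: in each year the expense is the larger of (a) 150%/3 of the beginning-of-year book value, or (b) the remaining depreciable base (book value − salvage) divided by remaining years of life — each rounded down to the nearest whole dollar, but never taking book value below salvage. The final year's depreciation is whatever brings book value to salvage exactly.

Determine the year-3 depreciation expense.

Depreciable base = $227,912 − $18,800 = $209,112.
Year 1: DB = ⌊$227,912 × 150%/3⌋ = $113,956; SL = ⌊$209,112/3⌋ = $69,704 → take DB $113,956. Book value $113,956.
Year 2: DB = ⌊$113,956 × 150%/3⌋ = $56,978; SL = ⌊$95,156/2⌋ = $47,578 → take DB $56,978. Book value $56,978.
Year 3 (final): $56,978 − $18,800 = $38,178. Book value $18,800.

$38,178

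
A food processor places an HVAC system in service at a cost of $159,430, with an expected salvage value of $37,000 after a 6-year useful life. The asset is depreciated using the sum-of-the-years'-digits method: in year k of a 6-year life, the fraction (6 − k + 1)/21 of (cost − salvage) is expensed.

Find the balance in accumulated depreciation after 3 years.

Depreciable base = $159,430 − $37,000 = $122,430.
Sum of the years' digits = 6+5+4+3+2+1 = 21.
Year 1: $122,430 × 6/21 = $34,980. Book value $124,450.
Year 2: $122,430 × 5/21 = $29,150. Book value $95,300.
Year 3: $122,430 × 4/21 = $23,320. Book value $71,980.
Accumulated through year 3 = $159,430 − $71,980 = $87,450.

$87,450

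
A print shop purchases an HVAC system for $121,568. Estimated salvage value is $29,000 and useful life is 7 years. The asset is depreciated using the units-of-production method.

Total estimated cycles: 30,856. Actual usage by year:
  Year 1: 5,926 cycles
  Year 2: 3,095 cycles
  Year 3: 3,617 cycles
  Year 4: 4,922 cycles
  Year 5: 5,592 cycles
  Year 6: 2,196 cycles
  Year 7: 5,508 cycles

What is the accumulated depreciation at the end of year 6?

Depreciable base = $121,568 − $29,000 = $92,568.
Rate = $92,568 / 30,856 cycles = $3 per cycle.
Year 1: 5,926 × $3 = $17,778. Book value $103,790.
Year 2: 3,095 × $3 = $9,285. Book value $94,505.
Year 3: 3,617 × $3 = $10,851. Book value $83,654.
Year 4: 4,922 × $3 = $14,766. Book value $68,888.
Year 5: 5,592 × $3 = $16,776. Book value $52,112.
Year 6: 2,196 × $3 = $6,588. Book value $45,524.
Accumulated through year 6 = $121,568 − $45,524 = $76,044.

$76,044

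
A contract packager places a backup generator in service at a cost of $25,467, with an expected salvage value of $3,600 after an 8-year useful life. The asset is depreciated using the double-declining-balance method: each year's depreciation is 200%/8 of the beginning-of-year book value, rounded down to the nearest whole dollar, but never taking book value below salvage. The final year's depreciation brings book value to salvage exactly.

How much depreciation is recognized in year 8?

$0

Depreciable base = $25,467 − $3,600 = $21,867.
Year 1: ⌊$25,467 × 200%/8⌋ = $6,366. Book value $19,101.
Year 2: ⌊$19,101 × 200%/8⌋ = $4,775. Book value $14,326.
Year 3: ⌊$14,326 × 200%/8⌋ = $3,581. Book value $10,745.
Year 4: ⌊$10,745 × 200%/8⌋ = $2,686. Book value $8,059.
Year 5: ⌊$8,059 × 200%/8⌋ = $2,014. Book value $6,045.
Year 6: ⌊$6,045 × 200%/8⌋ = $1,511. Book value $4,534.
Year 7: ⌊$4,534 × 200%/8⌋ = $1,133, capped at $934. Book value $3,600.
Year 8 (final): $3,600 − $3,600 = $0. Book value $3,600.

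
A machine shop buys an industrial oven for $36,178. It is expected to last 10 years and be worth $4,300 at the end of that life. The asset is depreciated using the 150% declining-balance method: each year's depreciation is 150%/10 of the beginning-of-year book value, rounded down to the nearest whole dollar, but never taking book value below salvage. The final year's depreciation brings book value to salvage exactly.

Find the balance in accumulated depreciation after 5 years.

Depreciable base = $36,178 − $4,300 = $31,878.
Year 1: ⌊$36,178 × 150%/10⌋ = $5,426. Book value $30,752.
Year 2: ⌊$30,752 × 150%/10⌋ = $4,612. Book value $26,140.
Year 3: ⌊$26,140 × 150%/10⌋ = $3,921. Book value $22,219.
Year 4: ⌊$22,219 × 150%/10⌋ = $3,332. Book value $18,887.
Year 5: ⌊$18,887 × 150%/10⌋ = $2,833. Book value $16,054.
Accumulated through year 5 = $36,178 − $16,054 = $20,124.

$20,124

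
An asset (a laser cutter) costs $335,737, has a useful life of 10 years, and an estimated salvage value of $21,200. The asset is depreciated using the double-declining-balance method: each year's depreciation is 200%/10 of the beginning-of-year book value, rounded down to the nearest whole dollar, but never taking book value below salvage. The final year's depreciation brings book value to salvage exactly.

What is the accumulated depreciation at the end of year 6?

Depreciable base = $335,737 − $21,200 = $314,537.
Year 1: ⌊$335,737 × 200%/10⌋ = $67,147. Book value $268,590.
Year 2: ⌊$268,590 × 200%/10⌋ = $53,718. Book value $214,872.
Year 3: ⌊$214,872 × 200%/10⌋ = $42,974. Book value $171,898.
Year 4: ⌊$171,898 × 200%/10⌋ = $34,379. Book value $137,519.
Year 5: ⌊$137,519 × 200%/10⌋ = $27,503. Book value $110,016.
Year 6: ⌊$110,016 × 200%/10⌋ = $22,003. Book value $88,013.
Accumulated through year 6 = $335,737 − $88,013 = $247,724.

$247,724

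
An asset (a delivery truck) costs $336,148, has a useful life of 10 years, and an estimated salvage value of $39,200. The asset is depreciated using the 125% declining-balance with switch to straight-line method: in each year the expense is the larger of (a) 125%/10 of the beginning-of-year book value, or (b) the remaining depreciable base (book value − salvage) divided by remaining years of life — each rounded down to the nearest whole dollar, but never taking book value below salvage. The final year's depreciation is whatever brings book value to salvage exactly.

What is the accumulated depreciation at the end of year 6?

Depreciable base = $336,148 − $39,200 = $296,948.
Year 1: DB = ⌊$336,148 × 125%/10⌋ = $42,018; SL = ⌊$296,948/10⌋ = $29,694 → take DB $42,018. Book value $294,130.
Year 2: DB = ⌊$294,130 × 125%/10⌋ = $36,766; SL = ⌊$254,930/9⌋ = $28,325 → take DB $36,766. Book value $257,364.
Year 3: DB = ⌊$257,364 × 125%/10⌋ = $32,170; SL = ⌊$218,164/8⌋ = $27,270 → take DB $32,170. Book value $225,194.
Year 4: DB = ⌊$225,194 × 125%/10⌋ = $28,149; SL = ⌊$185,994/7⌋ = $26,570 → take DB $28,149. Book value $197,045.
Year 5: DB = ⌊$197,045 × 125%/10⌋ = $24,630; SL = ⌊$157,845/6⌋ = $26,307 → take SL $26,307. Book value $170,738.
Year 6: DB = ⌊$170,738 × 125%/10⌋ = $21,342; SL = ⌊$131,538/5⌋ = $26,307 → take SL $26,307. Book value $144,431.
Accumulated through year 6 = $336,148 − $144,431 = $191,717.

$191,717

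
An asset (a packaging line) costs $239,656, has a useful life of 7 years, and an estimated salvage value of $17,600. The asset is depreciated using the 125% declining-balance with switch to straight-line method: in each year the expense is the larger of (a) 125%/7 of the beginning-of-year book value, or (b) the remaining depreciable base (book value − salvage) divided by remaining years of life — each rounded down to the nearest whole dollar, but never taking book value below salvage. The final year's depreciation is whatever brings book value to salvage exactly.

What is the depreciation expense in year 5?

Depreciable base = $239,656 − $17,600 = $222,056.
Year 1: DB = ⌊$239,656 × 125%/7⌋ = $42,795; SL = ⌊$222,056/7⌋ = $31,722 → take DB $42,795. Book value $196,861.
Year 2: DB = ⌊$196,861 × 125%/7⌋ = $35,153; SL = ⌊$179,261/6⌋ = $29,876 → take DB $35,153. Book value $161,708.
Year 3: DB = ⌊$161,708 × 125%/7⌋ = $28,876; SL = ⌊$144,108/5⌋ = $28,821 → take DB $28,876. Book value $132,832.
Year 4: DB = ⌊$132,832 × 125%/7⌋ = $23,720; SL = ⌊$115,232/4⌋ = $28,808 → take SL $28,808. Book value $104,024.
Year 5: DB = ⌊$104,024 × 125%/7⌋ = $18,575; SL = ⌊$86,424/3⌋ = $28,808 → take SL $28,808. Book value $75,216.

$28,808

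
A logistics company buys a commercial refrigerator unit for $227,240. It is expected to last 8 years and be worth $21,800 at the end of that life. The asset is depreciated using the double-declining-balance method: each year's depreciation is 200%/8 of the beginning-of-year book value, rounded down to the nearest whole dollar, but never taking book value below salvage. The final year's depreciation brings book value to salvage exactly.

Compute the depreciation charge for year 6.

Depreciable base = $227,240 − $21,800 = $205,440.
Year 1: ⌊$227,240 × 200%/8⌋ = $56,810. Book value $170,430.
Year 2: ⌊$170,430 × 200%/8⌋ = $42,607. Book value $127,823.
Year 3: ⌊$127,823 × 200%/8⌋ = $31,955. Book value $95,868.
Year 4: ⌊$95,868 × 200%/8⌋ = $23,967. Book value $71,901.
Year 5: ⌊$71,901 × 200%/8⌋ = $17,975. Book value $53,926.
Year 6: ⌊$53,926 × 200%/8⌋ = $13,481. Book value $40,445.

$13,481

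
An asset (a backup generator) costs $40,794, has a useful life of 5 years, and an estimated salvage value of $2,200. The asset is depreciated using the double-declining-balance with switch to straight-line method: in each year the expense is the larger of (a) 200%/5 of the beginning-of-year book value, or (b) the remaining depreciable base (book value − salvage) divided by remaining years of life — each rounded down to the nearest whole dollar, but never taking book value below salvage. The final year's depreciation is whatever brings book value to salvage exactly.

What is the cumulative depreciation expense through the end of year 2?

$26,107

Depreciable base = $40,794 − $2,200 = $38,594.
Year 1: DB = ⌊$40,794 × 200%/5⌋ = $16,317; SL = ⌊$38,594/5⌋ = $7,718 → take DB $16,317. Book value $24,477.
Year 2: DB = ⌊$24,477 × 200%/5⌋ = $9,790; SL = ⌊$22,277/4⌋ = $5,569 → take DB $9,790. Book value $14,687.
Accumulated through year 2 = $40,794 − $14,687 = $26,107.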